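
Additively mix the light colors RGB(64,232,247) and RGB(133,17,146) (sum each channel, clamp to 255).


Additive: each channel = min(255, C₁+C₂)
R: 64+133 = 197 → 197
G: 232+17 = 249 → 249
B: 247+146 = 393 → 255
= RGB(197, 249, 255)


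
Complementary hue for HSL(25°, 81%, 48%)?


Complement = opposite side of color wheel = hue + 180°
H' = (25 + 180) mod 360 = 205°
S and L unchanged.
= HSL(205°, 81%, 48%)


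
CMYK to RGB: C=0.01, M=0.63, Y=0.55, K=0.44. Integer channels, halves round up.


R = 255 × (1-C) × (1-K) = 255 × 0.99 × 0.56 = 141.372 → 141
G = 255 × (1-M) × (1-K) = 255 × 0.37 × 0.56 = 52.836 → 53
B = 255 × (1-Y) × (1-K) = 255 × 0.45 × 0.56 = 64.26 → 64
= RGB(141, 53, 64)


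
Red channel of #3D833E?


Color: #3D833E
R = 3D = 61
G = 83 = 131
B = 3E = 62
Red = 61


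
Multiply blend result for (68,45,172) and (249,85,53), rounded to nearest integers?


Multiply: C = A×B/255, rounded to nearest integer
R: 68×249/255 = 16932/255 ≈ 66.400 → 66
G: 45×85/255 = 3825/255 ≈ 15.000 → 15
B: 172×53/255 = 9116/255 ≈ 35.749 → 36
= RGB(66, 15, 36)


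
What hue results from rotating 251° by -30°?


New hue = (H + rotation) mod 360
New hue = (251 -30) mod 360
= 221 mod 360
= 221°


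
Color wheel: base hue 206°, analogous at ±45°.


Base hue: 206°
Left analog: (206 - 45) mod 360 = 161°
Right analog: (206 + 45) mod 360 = 251°
Analogous hues = 161° and 251°


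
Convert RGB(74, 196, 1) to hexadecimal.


R = 74 → 4A (hex)
G = 196 → C4 (hex)
B = 1 → 01 (hex)
Hex = #4AC401


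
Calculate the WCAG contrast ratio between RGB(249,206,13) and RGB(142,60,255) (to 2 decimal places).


Linearize each sRGB channel c=v/255: c/12.92 if c ≤ 0.04045 else ((c+0.055)/1.055)^2.4
L = 0.2126×R_lin + 0.7152×G_lin + 0.0722×B_lin
Color 1 (249,206,13):
  R=249: 249/255≈0.9765 > 0.04045 → ((0.9765+0.055)/1.055)^2.4 ≈ 0.94731
  G=206: 206/255≈0.8078 > 0.04045 → ((0.8078+0.055)/1.055)^2.4 ≈ 0.61721
  B=13: 13/255≈0.0510 > 0.04045 → ((0.0510+0.055)/1.055)^2.4 ≈ 0.00402
  L1 = 0.2126×0.94731 + 0.7152×0.61721 + 0.0722×0.00402 ≈ 0.64311
Color 2 (142,60,255):
  R=142: 142/255≈0.5569 > 0.04045 → ((0.5569+0.055)/1.055)^2.4 ≈ 0.27050
  G=60: 60/255≈0.2353 > 0.04045 → ((0.2353+0.055)/1.055)^2.4 ≈ 0.04519
  B=255: 255/255≈1.0000 > 0.04045 → ((1.0000+0.055)/1.055)^2.4 ≈ 1.00000
  L2 = 0.2126×0.27050 + 0.7152×0.04519 + 0.0722×1.00000 ≈ 0.16203
Lighter = 0.64311, Darker = 0.16203
Ratio = (L_lighter + 0.05) / (L_darker + 0.05)
Ratio = (0.64311 + 0.05) / (0.16203 + 0.05) = 0.69311 / 0.21203 ≈ 3.2690
Ratio ≈ 3.27:1


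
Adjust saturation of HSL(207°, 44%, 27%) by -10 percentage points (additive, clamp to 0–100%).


Original S = 44%
Adjustment = -10 percentage points
New S = 44 + (-10) = 34
Clamp to [0, 100] → 34
= HSL(207°, 34%, 27%)


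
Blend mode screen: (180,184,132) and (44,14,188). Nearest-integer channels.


Screen: C = 255 - (255-A)×(255-B)/255, rounded to nearest integer
R: 255 - (255-180)×(255-44)/255 = 255 - 15825/255 ≈ 255 - 62.059 = 192.941 → 193
G: 255 - (255-184)×(255-14)/255 = 255 - 17111/255 ≈ 255 - 67.102 = 187.898 → 188
B: 255 - (255-132)×(255-188)/255 = 255 - 8241/255 ≈ 255 - 32.318 = 222.682 → 223
= RGB(193, 188, 223)


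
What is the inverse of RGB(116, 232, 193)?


Invert: (255-R, 255-G, 255-B)
R: 255-116 = 139
G: 255-232 = 23
B: 255-193 = 62
= RGB(139, 23, 62)


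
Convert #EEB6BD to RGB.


EE → 238 (R)
B6 → 182 (G)
BD → 189 (B)
= RGB(238, 182, 189)


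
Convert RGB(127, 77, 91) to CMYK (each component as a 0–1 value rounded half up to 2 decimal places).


R'=127/255≈0.4980, G'=77/255≈0.3020, B'=91/255≈0.3569
K = 1 - max(R',G',B') = 1 - 127/255 = 128/255 = 0.50196… → 0.50
(1-R'-K)/(1-K) simplifies to (max-R)/max with max = 127:
C = (127-127)/127 = 0/127 = 0 → 0.00
M = (127-77)/127 = 50/127 = 0.39370… → 0.39
Y = (127-91)/127 = 36/127 = 0.28346… → 0.28
= CMYK(0.00, 0.39, 0.28, 0.50)


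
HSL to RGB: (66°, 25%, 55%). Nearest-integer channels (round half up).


H=66°, S=0.25, L=0.55
C = (1-|2L-1|)×S = (1-|0.10|)×0.25 = 0.225
H' = H/60 = 66/60 ≈ 1.1000; X = C×(1-|H' mod 2 - 1|) = 0.2025
m = L - C/2 = 0.55 - 0.1125 = 0.4375
Sector ⌊H'⌋ = 1 → (R',G',B') = (0.2025, 0.225, 0.0)
RGB = ((R'+m)×255, (G'+m)×255, (B'+m)×255) = (163.2, 168.9375, 111.5625)
Round half up → RGB(163, 169, 112)


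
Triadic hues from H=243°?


Triadic: equally spaced at 120° intervals
H1 = 243°
H2 = (243 + 120) mod 360 = 3°
H3 = (243 + 240) mod 360 = 123°
Triadic = 243°, 3°, 123°


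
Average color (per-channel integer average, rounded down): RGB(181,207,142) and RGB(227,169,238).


Midpoint: each channel = ⌊(C₁+C₂)/2⌋
R: ⌊(181+227)/2⌋ = 204
G: ⌊(207+169)/2⌋ = 188
B: ⌊(142+238)/2⌋ = 190
= RGB(204, 188, 190)


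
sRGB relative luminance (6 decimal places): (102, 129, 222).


Linearize each channel (sRGB transfer function): c = v/255; c_lin = c/12.92 if c ≤ 0.04045, else ((c+0.055)/1.055)^2.4
  R: 102/255 ≈ 0.400000 > 0.04045 → ((0.400000+0.055)/1.055)^2.4 ≈ 0.132868
  G: 129/255 ≈ 0.505882 > 0.04045 → ((0.505882+0.055)/1.055)^2.4 ≈ 0.219526
  B: 222/255 ≈ 0.870588 > 0.04045 → ((0.870588+0.055)/1.055)^2.4 ≈ 0.730461
R_lin = 0.132868, G_lin = 0.219526, B_lin = 0.730461
L = 0.2126×R + 0.7152×G + 0.0722×B
L = 0.2126×0.132868 + 0.7152×0.219526 + 0.0722×0.730461
L ≈ 0.237992


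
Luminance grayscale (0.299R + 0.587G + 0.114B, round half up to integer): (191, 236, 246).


Gray = 0.299×R + 0.587×G + 0.114×B
Gray = 0.299×191 + 0.587×236 + 0.114×246
Gray = 57.109 + 138.532 + 28.044
Gray = 223.685 → round half up → 224
Gray = 224


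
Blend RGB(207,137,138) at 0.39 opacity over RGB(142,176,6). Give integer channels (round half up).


C = α×F + (1-α)×B, with 1-α = 0.61
R: 0.39×207 + 0.61×142 = 80.73 + 86.62 = 167.35 → 167
G: 0.39×137 + 0.61×176 = 53.43 + 107.36 = 160.79 → 161
B: 0.39×138 + 0.61×6 = 53.82 + 3.66 = 57.48 → 57
= RGB(167, 161, 57)


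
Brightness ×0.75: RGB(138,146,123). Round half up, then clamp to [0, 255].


Multiply each channel by 0.75, round half up, clamp to [0, 255]
R: 138×0.75 = 103.5 → round → 104
G: 146×0.75 = 109.5 → round → 110
B: 123×0.75 = 92.25 → round → 92
= RGB(104, 110, 92)


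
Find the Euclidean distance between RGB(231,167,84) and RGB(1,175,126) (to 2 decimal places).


d = √[(R₁-R₂)² + (G₁-G₂)² + (B₁-B₂)²]
d = √[(231-1)² + (167-175)² + (84-126)²]
d = √[52900 + 64 + 1764]
d = √54728
d ≈ 233.94


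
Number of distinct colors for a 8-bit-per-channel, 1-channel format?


Total bits = 8 bits/channel × 1 channels = 8 bits
Distinct colors = 2^8
= 256 colors


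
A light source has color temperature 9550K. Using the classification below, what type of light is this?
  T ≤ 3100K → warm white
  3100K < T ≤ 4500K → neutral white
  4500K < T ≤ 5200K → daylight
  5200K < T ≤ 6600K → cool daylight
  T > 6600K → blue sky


Temperature: 9550K
9550K > 6600K → blue sky
Classification: blue sky


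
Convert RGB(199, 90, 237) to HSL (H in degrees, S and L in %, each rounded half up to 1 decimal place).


Normalize: R'=199/255≈0.7804, G'=90/255≈0.3529, B'=237/255≈0.9294
Max=237/255, Min=90/255, Δ=Max-Min=147/255
L = (Max+Min)/2 = (237+90)/510 = 327/510 = 0.64117… → L = 64.1%
L > 0.5 → S = Δ/(2-Max-Min) = 147/(510-237-90) = 147/183 = 0.80327… → S = 80.3%
(the 1/255 factors cancel in S and H, so raw channel differences can be used)
Max is B' → H = 60 × ((R-G)/Δ + 4) = 60 × ((199-90)/147 + 4)
  109/147 + 4 = 0.7414… + 4 = 4.7414…
  H = 60 × 4.7414… = 284.489…° → H = 284.5°
= HSL(284.5°, 80.3%, 64.1%)


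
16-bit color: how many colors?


Colors = 2^bits = 2^16
= 65,536 colors


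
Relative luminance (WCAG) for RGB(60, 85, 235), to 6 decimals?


Linearize each channel (sRGB transfer function): c = v/255; c_lin = c/12.92 if c ≤ 0.04045, else ((c+0.055)/1.055)^2.4
  R: 60/255 ≈ 0.235294 > 0.04045 → ((0.235294+0.055)/1.055)^2.4 ≈ 0.045186
  G: 85/255 ≈ 0.333333 > 0.04045 → ((0.333333+0.055)/1.055)^2.4 ≈ 0.090842
  B: 235/255 ≈ 0.921569 > 0.04045 → ((0.921569+0.055)/1.055)^2.4 ≈ 0.830770
R_lin = 0.045186, G_lin = 0.090842, B_lin = 0.830770
L = 0.2126×R + 0.7152×G + 0.0722×B
L = 0.2126×0.045186 + 0.7152×0.090842 + 0.0722×0.830770
L ≈ 0.134558


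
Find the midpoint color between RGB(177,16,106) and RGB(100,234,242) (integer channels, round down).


Midpoint: each channel = ⌊(C₁+C₂)/2⌋
R: ⌊(177+100)/2⌋ = 138
G: ⌊(16+234)/2⌋ = 125
B: ⌊(106+242)/2⌋ = 174
= RGB(138, 125, 174)


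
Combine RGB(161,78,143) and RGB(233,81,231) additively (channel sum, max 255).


Additive: each channel = min(255, C₁+C₂)
R: 161+233 = 394 → 255
G: 78+81 = 159 → 159
B: 143+231 = 374 → 255
= RGB(255, 159, 255)


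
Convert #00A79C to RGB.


00 → 0 (R)
A7 → 167 (G)
9C → 156 (B)
= RGB(0, 167, 156)


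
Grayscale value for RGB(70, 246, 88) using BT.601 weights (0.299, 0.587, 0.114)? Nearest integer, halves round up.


Gray = 0.299×R + 0.587×G + 0.114×B
Gray = 0.299×70 + 0.587×246 + 0.114×88
Gray = 20.930 + 144.402 + 10.032
Gray = 175.364 → round half up → 175
Gray = 175


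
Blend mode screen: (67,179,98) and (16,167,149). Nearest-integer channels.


Screen: C = 255 - (255-A)×(255-B)/255, rounded to nearest integer
R: 255 - (255-67)×(255-16)/255 = 255 - 44932/255 ≈ 255 - 176.204 = 78.796 → 79
G: 255 - (255-179)×(255-167)/255 = 255 - 6688/255 ≈ 255 - 26.227 = 228.773 → 229
B: 255 - (255-98)×(255-149)/255 = 255 - 16642/255 ≈ 255 - 65.263 = 189.737 → 190
= RGB(79, 229, 190)


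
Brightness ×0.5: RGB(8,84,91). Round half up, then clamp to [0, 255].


Multiply each channel by 0.5, round half up, clamp to [0, 255]
R: 8×0.5 = 4
G: 84×0.5 = 42
B: 91×0.5 = 45.5 → round → 46
= RGB(4, 42, 46)


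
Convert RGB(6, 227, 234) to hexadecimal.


R = 6 → 06 (hex)
G = 227 → E3 (hex)
B = 234 → EA (hex)
Hex = #06E3EA


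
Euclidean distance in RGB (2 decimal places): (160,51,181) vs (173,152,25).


d = √[(R₁-R₂)² + (G₁-G₂)² + (B₁-B₂)²]
d = √[(160-173)² + (51-152)² + (181-25)²]
d = √[169 + 10201 + 24336]
d = √34706
d ≈ 186.30


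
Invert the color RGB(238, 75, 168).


Invert: (255-R, 255-G, 255-B)
R: 255-238 = 17
G: 255-75 = 180
B: 255-168 = 87
= RGB(17, 180, 87)


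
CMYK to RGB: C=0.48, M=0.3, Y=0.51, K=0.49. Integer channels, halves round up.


R = 255 × (1-C) × (1-K) = 255 × 0.52 × 0.51 = 67.626 → 68
G = 255 × (1-M) × (1-K) = 255 × 0.70 × 0.51 = 91.035 → 91
B = 255 × (1-Y) × (1-K) = 255 × 0.49 × 0.51 = 63.7245 → 64
= RGB(68, 91, 64)


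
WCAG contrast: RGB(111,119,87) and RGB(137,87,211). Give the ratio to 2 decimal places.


Linearize each sRGB channel c=v/255: c/12.92 if c ≤ 0.04045 else ((c+0.055)/1.055)^2.4
L = 0.2126×R_lin + 0.7152×G_lin + 0.0722×B_lin
Color 1 (111,119,87):
  R=111: 111/255≈0.4353 > 0.04045 → ((0.4353+0.055)/1.055)^2.4 ≈ 0.15896
  G=119: 119/255≈0.4667 > 0.04045 → ((0.4667+0.055)/1.055)^2.4 ≈ 0.18447
  B=87: 87/255≈0.3412 > 0.04045 → ((0.3412+0.055)/1.055)^2.4 ≈ 0.09531
  L1 = 0.2126×0.15896 + 0.7152×0.18447 + 0.0722×0.09531 ≈ 0.17261
Color 2 (137,87,211):
  R=137: 137/255≈0.5373 > 0.04045 → ((0.5373+0.055)/1.055)^2.4 ≈ 0.25016
  G=87: 87/255≈0.3412 > 0.04045 → ((0.3412+0.055)/1.055)^2.4 ≈ 0.09531
  B=211: 211/255≈0.8275 > 0.04045 → ((0.8275+0.055)/1.055)^2.4 ≈ 0.65141
  L2 = 0.2126×0.25016 + 0.7152×0.09531 + 0.0722×0.65141 ≈ 0.16838
Lighter = 0.17261, Darker = 0.16838
Ratio = (L_lighter + 0.05) / (L_darker + 0.05)
Ratio = (0.17261 + 0.05) / (0.16838 + 0.05) = 0.22261 / 0.21838 ≈ 1.0194
Ratio ≈ 1.02:1


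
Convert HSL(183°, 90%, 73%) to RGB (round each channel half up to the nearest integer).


H=183°, S=0.90, L=0.73
C = (1-|2L-1|)×S = (1-|0.46|)×0.90 = 0.486
H' = H/60 = 183/60 ≈ 3.0500; X = C×(1-|H' mod 2 - 1|) = 0.4617
m = L - C/2 = 0.73 - 0.243 = 0.487
Sector ⌊H'⌋ = 3 → (R',G',B') = (0.0, 0.4617, 0.486)
RGB = ((R'+m)×255, (G'+m)×255, (B'+m)×255) = (124.185, 241.9185, 248.115)
Round half up → RGB(124, 242, 248)


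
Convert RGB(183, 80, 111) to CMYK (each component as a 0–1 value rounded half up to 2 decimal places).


R'=183/255≈0.7176, G'=80/255≈0.3137, B'=111/255≈0.4353
K = 1 - max(R',G',B') = 1 - 183/255 = 72/255 = 0.28235… → 0.28
(1-R'-K)/(1-K) simplifies to (max-R)/max with max = 183:
C = (183-183)/183 = 0/183 = 0 → 0.00
M = (183-80)/183 = 103/183 = 0.56284… → 0.56
Y = (183-111)/183 = 72/183 = 0.39344… → 0.39
= CMYK(0.00, 0.56, 0.39, 0.28)


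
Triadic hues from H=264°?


Triadic: equally spaced at 120° intervals
H1 = 264°
H2 = (264 + 120) mod 360 = 24°
H3 = (264 + 240) mod 360 = 144°
Triadic = 264°, 24°, 144°


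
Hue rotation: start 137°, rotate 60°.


New hue = (H + rotation) mod 360
New hue = (137 + 60) mod 360
= 197 mod 360
= 197°


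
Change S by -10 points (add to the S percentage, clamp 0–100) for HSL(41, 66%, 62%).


Original S = 66%
Adjustment = -10 percentage points
New S = 66 + (-10) = 56
Clamp to [0, 100] → 56
= HSL(41°, 56%, 62%)


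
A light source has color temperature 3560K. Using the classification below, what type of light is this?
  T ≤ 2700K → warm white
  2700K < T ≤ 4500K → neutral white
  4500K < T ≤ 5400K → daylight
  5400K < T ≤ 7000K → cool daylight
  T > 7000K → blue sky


Temperature: 3560K
2700K < 3560K ≤ 4500K → neutral white
Classification: neutral white


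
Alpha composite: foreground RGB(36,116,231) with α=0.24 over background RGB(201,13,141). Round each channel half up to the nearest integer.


C = α×F + (1-α)×B, with 1-α = 0.76
R: 0.24×36 + 0.76×201 = 8.64 + 152.76 = 161.40 → 161
G: 0.24×116 + 0.76×13 = 27.84 + 9.88 = 37.72 → 38
B: 0.24×231 + 0.76×141 = 55.44 + 107.16 = 162.60 → 163
= RGB(161, 38, 163)


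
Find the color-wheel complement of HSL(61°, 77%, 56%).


Complement = opposite side of color wheel = hue + 180°
H' = (61 + 180) mod 360 = 241°
S and L unchanged.
= HSL(241°, 77%, 56%)


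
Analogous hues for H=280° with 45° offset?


Base hue: 280°
Left analog: (280 - 45) mod 360 = 235°
Right analog: (280 + 45) mod 360 = 325°
Analogous hues = 235° and 325°


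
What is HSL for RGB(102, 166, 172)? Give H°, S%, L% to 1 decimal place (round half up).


Normalize: R'=102/255≈0.4000, G'=166/255≈0.6510, B'=172/255≈0.6745
Max=172/255, Min=102/255, Δ=Max-Min=70/255
L = (Max+Min)/2 = (172+102)/510 = 274/510 = 0.53725… → L = 53.7%
L > 0.5 → S = Δ/(2-Max-Min) = 70/(510-172-102) = 70/236 = 0.29661… → S = 29.7%
(the 1/255 factors cancel in S and H, so raw channel differences can be used)
Max is B' → H = 60 × ((R-G)/Δ + 4) = 60 × ((102-166)/70 + 4)
  -64/70 + 4 = -0.9142… + 4 = 3.0857…
  H = 60 × 3.0857… = 185.142…° → H = 185.1°
= HSL(185.1°, 29.7%, 53.7%)


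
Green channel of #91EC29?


Color: #91EC29
R = 91 = 145
G = EC = 236
B = 29 = 41
Green = 236


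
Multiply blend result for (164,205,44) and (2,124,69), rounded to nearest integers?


Multiply: C = A×B/255, rounded to nearest integer
R: 164×2/255 = 328/255 ≈ 1.286 → 1
G: 205×124/255 = 25420/255 ≈ 99.686 → 100
B: 44×69/255 = 3036/255 ≈ 11.906 → 12
= RGB(1, 100, 12)


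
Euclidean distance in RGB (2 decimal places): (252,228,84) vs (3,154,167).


d = √[(R₁-R₂)² + (G₁-G₂)² + (B₁-B₂)²]
d = √[(252-3)² + (228-154)² + (84-167)²]
d = √[62001 + 5476 + 6889]
d = √74366
d ≈ 272.70


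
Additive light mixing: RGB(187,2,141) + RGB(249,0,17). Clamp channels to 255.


Additive: each channel = min(255, C₁+C₂)
R: 187+249 = 436 → 255
G: 2+0 = 2 → 2
B: 141+17 = 158 → 158
= RGB(255, 2, 158)


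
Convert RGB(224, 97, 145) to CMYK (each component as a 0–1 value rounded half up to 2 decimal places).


R'=224/255≈0.8784, G'=97/255≈0.3804, B'=145/255≈0.5686
K = 1 - max(R',G',B') = 1 - 224/255 = 31/255 = 0.12156… → 0.12
(1-R'-K)/(1-K) simplifies to (max-R)/max with max = 224:
C = (224-224)/224 = 0/224 = 0 → 0.00
M = (224-97)/224 = 127/224 = 0.56696… → 0.57
Y = (224-145)/224 = 79/224 = 0.35267… → 0.35
= CMYK(0.00, 0.57, 0.35, 0.12)


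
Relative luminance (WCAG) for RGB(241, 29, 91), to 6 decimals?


Linearize each channel (sRGB transfer function): c = v/255; c_lin = c/12.92 if c ≤ 0.04045, else ((c+0.055)/1.055)^2.4
  R: 241/255 ≈ 0.945098 > 0.04045 → ((0.945098+0.055)/1.055)^2.4 ≈ 0.879622
  G: 29/255 ≈ 0.113725 > 0.04045 → ((0.113725+0.055)/1.055)^2.4 ≈ 0.012286
  B: 91/255 ≈ 0.356863 > 0.04045 → ((0.356863+0.055)/1.055)^2.4 ≈ 0.104616
R_lin = 0.879622, G_lin = 0.012286, B_lin = 0.104616
L = 0.2126×R + 0.7152×G + 0.0722×B
L = 0.2126×0.879622 + 0.7152×0.012286 + 0.0722×0.104616
L ≈ 0.203348


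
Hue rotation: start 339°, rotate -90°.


New hue = (H + rotation) mod 360
New hue = (339 -90) mod 360
= 249 mod 360
= 249°


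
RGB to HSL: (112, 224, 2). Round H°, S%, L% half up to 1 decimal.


Normalize: R'=112/255≈0.4392, G'=224/255≈0.8784, B'=2/255≈0.0078
Max=224/255, Min=2/255, Δ=Max-Min=222/255
L = (Max+Min)/2 = (224+2)/510 = 226/510 = 0.44313… → L = 44.3%
L ≤ 0.5 → S = Δ/(Max+Min) = 222/(224+2) = 222/226 = 0.98230… → S = 98.2%
(the 1/255 factors cancel in S and H, so raw channel differences can be used)
Max is G' → H = 60 × ((B-R)/Δ + 2) = 60 × ((2-112)/222 + 2)
  -110/222 + 2 = -0.4954… + 2 = 1.5045…
  H = 60 × 1.5045… = 90.270…° → H = 90.3°
= HSL(90.3°, 98.2%, 44.3%)


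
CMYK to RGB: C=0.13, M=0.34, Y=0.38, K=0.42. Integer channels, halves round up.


R = 255 × (1-C) × (1-K) = 255 × 0.87 × 0.58 = 128.673 → 129
G = 255 × (1-M) × (1-K) = 255 × 0.66 × 0.58 = 97.614 → 98
B = 255 × (1-Y) × (1-K) = 255 × 0.62 × 0.58 = 91.698 → 92
= RGB(129, 98, 92)


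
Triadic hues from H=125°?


Triadic: equally spaced at 120° intervals
H1 = 125°
H2 = (125 + 120) mod 360 = 245°
H3 = (125 + 240) mod 360 = 5°
Triadic = 125°, 245°, 5°


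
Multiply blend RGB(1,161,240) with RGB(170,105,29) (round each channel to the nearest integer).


Multiply: C = A×B/255, rounded to nearest integer
R: 1×170/255 = 170/255 ≈ 0.667 → 1
G: 161×105/255 = 16905/255 ≈ 66.294 → 66
B: 240×29/255 = 6960/255 ≈ 27.294 → 27
= RGB(1, 66, 27)


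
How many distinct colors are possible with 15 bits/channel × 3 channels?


Total bits = 15 bits/channel × 3 channels = 45 bits
Distinct colors = 2^45
= 35,184,372,088,832 colors


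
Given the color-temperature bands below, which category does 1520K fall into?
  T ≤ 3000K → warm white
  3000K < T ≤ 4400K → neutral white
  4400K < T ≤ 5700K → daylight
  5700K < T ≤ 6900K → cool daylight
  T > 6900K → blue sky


Temperature: 1520K
1520K ≤ 3000K → warm white
Classification: warm white


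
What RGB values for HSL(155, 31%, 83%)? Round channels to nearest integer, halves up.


H=155°, S=0.31, L=0.83
C = (1-|2L-1|)×S = (1-|0.66|)×0.31 = 0.1054
H' = H/60 = 155/60 ≈ 2.5833; X = C×(1-|H' mod 2 - 1|) ≈ 0.0615
m = L - C/2 = 0.83 - 0.0527 = 0.7773
Sector ⌊H'⌋ = 2 → (R',G',B') = (0.0, 0.1054, ≈0.0615)
RGB = ((R'+m)×255, (G'+m)×255, (B'+m)×255) = (198.2115, 225.0885, 213.88975)
Round half up → RGB(198, 225, 214)


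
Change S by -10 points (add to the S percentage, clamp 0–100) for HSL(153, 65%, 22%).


Original S = 65%
Adjustment = -10 percentage points
New S = 65 + (-10) = 55
Clamp to [0, 100] → 55
= HSL(153°, 55%, 22%)


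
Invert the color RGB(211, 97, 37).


Invert: (255-R, 255-G, 255-B)
R: 255-211 = 44
G: 255-97 = 158
B: 255-37 = 218
= RGB(44, 158, 218)


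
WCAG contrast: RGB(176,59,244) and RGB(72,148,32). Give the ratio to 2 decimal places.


Linearize each sRGB channel c=v/255: c/12.92 if c ≤ 0.04045 else ((c+0.055)/1.055)^2.4
L = 0.2126×R_lin + 0.7152×G_lin + 0.0722×B_lin
Color 1 (176,59,244):
  R=176: 176/255≈0.6902 > 0.04045 → ((0.6902+0.055)/1.055)^2.4 ≈ 0.43415
  G=59: 59/255≈0.2314 > 0.04045 → ((0.2314+0.055)/1.055)^2.4 ≈ 0.04374
  B=244: 244/255≈0.9569 > 0.04045 → ((0.9569+0.055)/1.055)^2.4 ≈ 0.90466
  L1 = 0.2126×0.43415 + 0.7152×0.04374 + 0.0722×0.90466 ≈ 0.18890
Color 2 (72,148,32):
  R=72: 72/255≈0.2824 > 0.04045 → ((0.2824+0.055)/1.055)^2.4 ≈ 0.06480
  G=148: 148/255≈0.5804 > 0.04045 → ((0.5804+0.055)/1.055)^2.4 ≈ 0.29614
  B=32: 32/255≈0.1255 > 0.04045 → ((0.1255+0.055)/1.055)^2.4 ≈ 0.01444
  L2 = 0.2126×0.06480 + 0.7152×0.29614 + 0.0722×0.01444 ≈ 0.22662
Lighter = 0.22662, Darker = 0.18890
Ratio = (L_lighter + 0.05) / (L_darker + 0.05)
Ratio = (0.22662 + 0.05) / (0.18890 + 0.05) = 0.27662 / 0.23890 ≈ 1.1579
Ratio ≈ 1.16:1


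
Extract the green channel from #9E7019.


Color: #9E7019
R = 9E = 158
G = 70 = 112
B = 19 = 25
Green = 112


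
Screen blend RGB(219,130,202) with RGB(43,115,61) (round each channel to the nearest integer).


Screen: C = 255 - (255-A)×(255-B)/255, rounded to nearest integer
R: 255 - (255-219)×(255-43)/255 = 255 - 7632/255 ≈ 255 - 29.929 = 225.071 → 225
G: 255 - (255-130)×(255-115)/255 = 255 - 17500/255 ≈ 255 - 68.627 = 186.373 → 186
B: 255 - (255-202)×(255-61)/255 = 255 - 10282/255 ≈ 255 - 40.322 = 214.678 → 215
= RGB(225, 186, 215)


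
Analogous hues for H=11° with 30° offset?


Base hue: 11°
Left analog: (11 - 30) mod 360 = 341°
Right analog: (11 + 30) mod 360 = 41°
Analogous hues = 341° and 41°


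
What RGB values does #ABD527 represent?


AB → 171 (R)
D5 → 213 (G)
27 → 39 (B)
= RGB(171, 213, 39)


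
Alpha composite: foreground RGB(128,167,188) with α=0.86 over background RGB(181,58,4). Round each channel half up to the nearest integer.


C = α×F + (1-α)×B, with 1-α = 0.14
R: 0.86×128 + 0.14×181 = 110.08 + 25.34 = 135.42 → 135
G: 0.86×167 + 0.14×58 = 143.62 + 8.12 = 151.74 → 152
B: 0.86×188 + 0.14×4 = 161.68 + 0.56 = 162.24 → 162
= RGB(135, 152, 162)


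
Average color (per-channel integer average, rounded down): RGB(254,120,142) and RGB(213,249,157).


Midpoint: each channel = ⌊(C₁+C₂)/2⌋
R: ⌊(254+213)/2⌋ = 233
G: ⌊(120+249)/2⌋ = 184
B: ⌊(142+157)/2⌋ = 149
= RGB(233, 184, 149)


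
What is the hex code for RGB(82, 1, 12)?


R = 82 → 52 (hex)
G = 1 → 01 (hex)
B = 12 → 0C (hex)
Hex = #52010C


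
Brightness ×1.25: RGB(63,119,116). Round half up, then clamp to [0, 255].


Multiply each channel by 1.25, round half up, clamp to [0, 255]
R: 63×1.25 = 78.75 → round → 79
G: 119×1.25 = 148.75 → round → 149
B: 116×1.25 = 145
= RGB(79, 149, 145)


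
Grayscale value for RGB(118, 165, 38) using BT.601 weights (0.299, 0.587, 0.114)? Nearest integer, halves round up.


Gray = 0.299×R + 0.587×G + 0.114×B
Gray = 0.299×118 + 0.587×165 + 0.114×38
Gray = 35.282 + 96.855 + 4.332
Gray = 136.469 → round half up → 136
Gray = 136


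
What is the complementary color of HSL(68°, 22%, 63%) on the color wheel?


Complement = opposite side of color wheel = hue + 180°
H' = (68 + 180) mod 360 = 248°
S and L unchanged.
= HSL(248°, 22%, 63%)


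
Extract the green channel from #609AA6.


Color: #609AA6
R = 60 = 96
G = 9A = 154
B = A6 = 166
Green = 154


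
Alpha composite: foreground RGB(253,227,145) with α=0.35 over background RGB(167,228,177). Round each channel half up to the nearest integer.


C = α×F + (1-α)×B, with 1-α = 0.65
R: 0.35×253 + 0.65×167 = 88.55 + 108.55 = 197.10 → 197
G: 0.35×227 + 0.65×228 = 79.45 + 148.20 = 227.65 → 228
B: 0.35×145 + 0.65×177 = 50.75 + 115.05 = 165.80 → 166
= RGB(197, 228, 166)


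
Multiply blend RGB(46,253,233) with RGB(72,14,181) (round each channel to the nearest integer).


Multiply: C = A×B/255, rounded to nearest integer
R: 46×72/255 = 3312/255 ≈ 12.988 → 13
G: 253×14/255 = 3542/255 ≈ 13.890 → 14
B: 233×181/255 = 42173/255 ≈ 165.384 → 165
= RGB(13, 14, 165)


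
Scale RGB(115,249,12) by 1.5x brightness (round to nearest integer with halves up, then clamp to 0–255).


Multiply each channel by 1.5, round half up, clamp to [0, 255]
R: 115×1.5 = 172.5 → round → 173
G: 249×1.5 = 373.5 → round → 374 → clamp → 255
B: 12×1.5 = 18
= RGB(173, 255, 18)


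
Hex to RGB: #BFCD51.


BF → 191 (R)
CD → 205 (G)
51 → 81 (B)
= RGB(191, 205, 81)


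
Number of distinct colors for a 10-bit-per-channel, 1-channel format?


Total bits = 10 bits/channel × 1 channels = 10 bits
Distinct colors = 2^10
= 1,024 colors


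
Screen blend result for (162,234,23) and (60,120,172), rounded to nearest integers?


Screen: C = 255 - (255-A)×(255-B)/255, rounded to nearest integer
R: 255 - (255-162)×(255-60)/255 = 255 - 18135/255 ≈ 255 - 71.118 = 183.882 → 184
G: 255 - (255-234)×(255-120)/255 = 255 - 2835/255 ≈ 255 - 11.118 = 243.882 → 244
B: 255 - (255-23)×(255-172)/255 = 255 - 19256/255 ≈ 255 - 75.514 = 179.486 → 179
= RGB(184, 244, 179)


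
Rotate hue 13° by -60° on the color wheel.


New hue = (H + rotation) mod 360
New hue = (13 -60) mod 360
= -47 mod 360
= 313°


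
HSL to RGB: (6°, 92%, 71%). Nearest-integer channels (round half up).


H=6°, S=0.92, L=0.71
C = (1-|2L-1|)×S = (1-|0.42|)×0.92 = 0.5336
H' = H/60 = 6/60 ≈ 0.1000; X = C×(1-|H' mod 2 - 1|) = 0.05336
m = L - C/2 = 0.71 - 0.2668 = 0.4432
Sector ⌊H'⌋ = 0 → (R',G',B') = (0.5336, 0.05336, 0.0)
RGB = ((R'+m)×255, (G'+m)×255, (B'+m)×255) = (249.084, 126.6228, 113.016)
Round half up → RGB(249, 127, 113)


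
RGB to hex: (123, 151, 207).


R = 123 → 7B (hex)
G = 151 → 97 (hex)
B = 207 → CF (hex)
Hex = #7B97CF


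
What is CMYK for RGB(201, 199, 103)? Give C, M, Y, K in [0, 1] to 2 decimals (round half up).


R'=201/255≈0.7882, G'=199/255≈0.7804, B'=103/255≈0.4039
K = 1 - max(R',G',B') = 1 - 201/255 = 54/255 = 0.21176… → 0.21
(1-R'-K)/(1-K) simplifies to (max-R)/max with max = 201:
C = (201-201)/201 = 0/201 = 0 → 0.00
M = (201-199)/201 = 2/201 = 0.00995… → 0.01
Y = (201-103)/201 = 98/201 = 0.48756… → 0.49
= CMYK(0.00, 0.01, 0.49, 0.21)


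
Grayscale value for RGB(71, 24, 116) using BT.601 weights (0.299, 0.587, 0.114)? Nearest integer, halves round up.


Gray = 0.299×R + 0.587×G + 0.114×B
Gray = 0.299×71 + 0.587×24 + 0.114×116
Gray = 21.229 + 14.088 + 13.224
Gray = 48.541 → round half up → 49
Gray = 49


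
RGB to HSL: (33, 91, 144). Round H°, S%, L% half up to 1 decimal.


Normalize: R'=33/255≈0.1294, G'=91/255≈0.3569, B'=144/255≈0.5647
Max=144/255, Min=33/255, Δ=Max-Min=111/255
L = (Max+Min)/2 = (144+33)/510 = 177/510 = 0.34705… → L = 34.7%
L ≤ 0.5 → S = Δ/(Max+Min) = 111/(144+33) = 111/177 = 0.62711… → S = 62.7%
(the 1/255 factors cancel in S and H, so raw channel differences can be used)
Max is B' → H = 60 × ((R-G)/Δ + 4) = 60 × ((33-91)/111 + 4)
  -58/111 + 4 = -0.5225… + 4 = 3.4774…
  H = 60 × 3.4774… = 208.648…° → H = 208.6°
= HSL(208.6°, 62.7%, 34.7%)


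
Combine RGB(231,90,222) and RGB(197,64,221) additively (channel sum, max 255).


Additive: each channel = min(255, C₁+C₂)
R: 231+197 = 428 → 255
G: 90+64 = 154 → 154
B: 222+221 = 443 → 255
= RGB(255, 154, 255)


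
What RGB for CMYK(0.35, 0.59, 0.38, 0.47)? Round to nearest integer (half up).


R = 255 × (1-C) × (1-K) = 255 × 0.65 × 0.53 = 87.8475 → 88
G = 255 × (1-M) × (1-K) = 255 × 0.41 × 0.53 = 55.4115 → 55
B = 255 × (1-Y) × (1-K) = 255 × 0.62 × 0.53 = 83.793 → 84
= RGB(88, 55, 84)


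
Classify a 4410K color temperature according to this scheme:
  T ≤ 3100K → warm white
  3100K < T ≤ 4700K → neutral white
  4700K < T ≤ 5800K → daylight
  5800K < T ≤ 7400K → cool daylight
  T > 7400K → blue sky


Temperature: 4410K
3100K < 4410K ≤ 4700K → neutral white
Classification: neutral white


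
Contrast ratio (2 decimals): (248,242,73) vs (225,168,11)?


Linearize each sRGB channel c=v/255: c/12.92 if c ≤ 0.04045 else ((c+0.055)/1.055)^2.4
L = 0.2126×R_lin + 0.7152×G_lin + 0.0722×B_lin
Color 1 (248,242,73):
  R=248: 248/255≈0.9725 > 0.04045 → ((0.9725+0.055)/1.055)^2.4 ≈ 0.93869
  G=242: 242/255≈0.9490 > 0.04045 → ((0.9490+0.055)/1.055)^2.4 ≈ 0.88792
  B=73: 73/255≈0.2863 > 0.04045 → ((0.2863+0.055)/1.055)^2.4 ≈ 0.06663
  L1 = 0.2126×0.93869 + 0.7152×0.88792 + 0.0722×0.06663 ≈ 0.83942
Color 2 (225,168,11):
  R=225: 225/255≈0.8824 > 0.04045 → ((0.8824+0.055)/1.055)^2.4 ≈ 0.75294
  G=168: 168/255≈0.6588 > 0.04045 → ((0.6588+0.055)/1.055)^2.4 ≈ 0.39157
  B=11: 11/255≈0.0431 > 0.04045 → ((0.0431+0.055)/1.055)^2.4 ≈ 0.00335
  L2 = 0.2126×0.75294 + 0.7152×0.39157 + 0.0722×0.00335 ≈ 0.44037
Lighter = 0.83942, Darker = 0.44037
Ratio = (L_lighter + 0.05) / (L_darker + 0.05)
Ratio = (0.83942 + 0.05) / (0.44037 + 0.05) = 0.88942 / 0.49037 ≈ 1.8138
Ratio ≈ 1.81:1


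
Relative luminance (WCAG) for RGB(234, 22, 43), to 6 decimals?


Linearize each channel (sRGB transfer function): c = v/255; c_lin = c/12.92 if c ≤ 0.04045, else ((c+0.055)/1.055)^2.4
  R: 234/255 ≈ 0.917647 > 0.04045 → ((0.917647+0.055)/1.055)^2.4 ≈ 0.822786
  G: 22/255 ≈ 0.086275 > 0.04045 → ((0.086275+0.055)/1.055)^2.4 ≈ 0.008023
  B: 43/255 ≈ 0.168627 > 0.04045 → ((0.168627+0.055)/1.055)^2.4 ≈ 0.024158
R_lin = 0.822786, G_lin = 0.008023, B_lin = 0.024158
L = 0.2126×R + 0.7152×G + 0.0722×B
L = 0.2126×0.822786 + 0.7152×0.008023 + 0.0722×0.024158
L ≈ 0.182407


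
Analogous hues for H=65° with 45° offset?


Base hue: 65°
Left analog: (65 - 45) mod 360 = 20°
Right analog: (65 + 45) mod 360 = 110°
Analogous hues = 20° and 110°


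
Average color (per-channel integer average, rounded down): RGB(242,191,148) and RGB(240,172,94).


Midpoint: each channel = ⌊(C₁+C₂)/2⌋
R: ⌊(242+240)/2⌋ = 241
G: ⌊(191+172)/2⌋ = 181
B: ⌊(148+94)/2⌋ = 121
= RGB(241, 181, 121)


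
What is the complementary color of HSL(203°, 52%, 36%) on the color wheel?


Complement = opposite side of color wheel = hue + 180°
H' = (203 + 180) mod 360 = 23°
S and L unchanged.
= HSL(23°, 52%, 36%)


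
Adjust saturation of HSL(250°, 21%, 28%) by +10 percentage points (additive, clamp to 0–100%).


Original S = 21%
Adjustment = +10 percentage points
New S = 21 + (10) = 31
Clamp to [0, 100] → 31
= HSL(250°, 31%, 28%)


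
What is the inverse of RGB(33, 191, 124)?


Invert: (255-R, 255-G, 255-B)
R: 255-33 = 222
G: 255-191 = 64
B: 255-124 = 131
= RGB(222, 64, 131)


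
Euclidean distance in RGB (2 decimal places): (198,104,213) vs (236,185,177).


d = √[(R₁-R₂)² + (G₁-G₂)² + (B₁-B₂)²]
d = √[(198-236)² + (104-185)² + (213-177)²]
d = √[1444 + 6561 + 1296]
d = √9301
d ≈ 96.44


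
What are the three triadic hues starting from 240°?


Triadic: equally spaced at 120° intervals
H1 = 240°
H2 = (240 + 120) mod 360 = 0°
H3 = (240 + 240) mod 360 = 120°
Triadic = 240°, 0°, 120°


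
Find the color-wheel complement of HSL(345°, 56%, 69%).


Complement = opposite side of color wheel = hue + 180°
H' = (345 + 180) mod 360 = 165°
S and L unchanged.
= HSL(165°, 56%, 69%)


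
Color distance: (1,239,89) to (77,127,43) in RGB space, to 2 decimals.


d = √[(R₁-R₂)² + (G₁-G₂)² + (B₁-B₂)²]
d = √[(1-77)² + (239-127)² + (89-43)²]
d = √[5776 + 12544 + 2116]
d = √20436
d ≈ 142.95


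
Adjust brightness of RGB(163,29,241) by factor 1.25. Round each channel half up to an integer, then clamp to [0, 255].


Multiply each channel by 1.25, round half up, clamp to [0, 255]
R: 163×1.25 = 203.75 → round → 204
G: 29×1.25 = 36.25 → round → 36
B: 241×1.25 = 301.25 → round → 301 → clamp → 255
= RGB(204, 36, 255)


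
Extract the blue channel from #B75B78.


Color: #B75B78
R = B7 = 183
G = 5B = 91
B = 78 = 120
Blue = 120


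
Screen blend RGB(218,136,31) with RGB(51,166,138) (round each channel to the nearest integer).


Screen: C = 255 - (255-A)×(255-B)/255, rounded to nearest integer
R: 255 - (255-218)×(255-51)/255 = 255 - 7548/255 ≈ 255 - 29.600 = 225.400 → 225
G: 255 - (255-136)×(255-166)/255 = 255 - 10591/255 ≈ 255 - 41.533 = 213.467 → 213
B: 255 - (255-31)×(255-138)/255 = 255 - 26208/255 ≈ 255 - 102.776 = 152.224 → 152
= RGB(225, 213, 152)


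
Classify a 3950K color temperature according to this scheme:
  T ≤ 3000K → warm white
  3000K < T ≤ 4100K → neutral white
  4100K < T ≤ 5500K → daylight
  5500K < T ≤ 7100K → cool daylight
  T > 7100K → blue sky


Temperature: 3950K
3000K < 3950K ≤ 4100K → neutral white
Classification: neutral white


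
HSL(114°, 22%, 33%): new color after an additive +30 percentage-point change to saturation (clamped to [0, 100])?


Original S = 22%
Adjustment = +30 percentage points
New S = 22 + (30) = 52
Clamp to [0, 100] → 52
= HSL(114°, 52%, 33%)


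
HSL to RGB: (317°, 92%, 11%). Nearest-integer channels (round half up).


H=317°, S=0.92, L=0.11
C = (1-|2L-1|)×S = (1-|-0.78|)×0.92 = 0.2024
H' = H/60 = 317/60 ≈ 5.2833; X = C×(1-|H' mod 2 - 1|) ≈ 0.1451
m = L - C/2 = 0.11 - 0.1012 = 0.0088
Sector ⌊H'⌋ = 5 → (R',G',B') = (0.2024, 0.0, ≈0.1451)
RGB = ((R'+m)×255, (G'+m)×255, (B'+m)×255) = (53.856, 2.244, 39.2326)
Round half up → RGB(54, 2, 39)


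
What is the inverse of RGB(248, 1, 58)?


Invert: (255-R, 255-G, 255-B)
R: 255-248 = 7
G: 255-1 = 254
B: 255-58 = 197
= RGB(7, 254, 197)


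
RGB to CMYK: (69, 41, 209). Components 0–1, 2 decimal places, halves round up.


R'=69/255≈0.2706, G'=41/255≈0.1608, B'=209/255≈0.8196
K = 1 - max(R',G',B') = 1 - 209/255 = 46/255 = 0.18039… → 0.18
(1-R'-K)/(1-K) simplifies to (max-R)/max with max = 209:
C = (209-69)/209 = 140/209 = 0.66985… → 0.67
M = (209-41)/209 = 168/209 = 0.80382… → 0.80
Y = (209-209)/209 = 0/209 = 0 → 0.00
= CMYK(0.67, 0.80, 0.00, 0.18)


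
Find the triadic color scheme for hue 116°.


Triadic: equally spaced at 120° intervals
H1 = 116°
H2 = (116 + 120) mod 360 = 236°
H3 = (116 + 240) mod 360 = 356°
Triadic = 116°, 236°, 356°


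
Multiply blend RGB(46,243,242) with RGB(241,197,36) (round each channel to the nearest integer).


Multiply: C = A×B/255, rounded to nearest integer
R: 46×241/255 = 11086/255 ≈ 43.475 → 43
G: 243×197/255 = 47871/255 ≈ 187.729 → 188
B: 242×36/255 = 8712/255 ≈ 34.165 → 34
= RGB(43, 188, 34)


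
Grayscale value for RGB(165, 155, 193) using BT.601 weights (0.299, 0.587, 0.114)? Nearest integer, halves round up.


Gray = 0.299×R + 0.587×G + 0.114×B
Gray = 0.299×165 + 0.587×155 + 0.114×193
Gray = 49.335 + 90.985 + 22.002
Gray = 162.322 → round half up → 162
Gray = 162


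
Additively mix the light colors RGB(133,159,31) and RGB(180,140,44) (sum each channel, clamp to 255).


Additive: each channel = min(255, C₁+C₂)
R: 133+180 = 313 → 255
G: 159+140 = 299 → 255
B: 31+44 = 75 → 75
= RGB(255, 255, 75)


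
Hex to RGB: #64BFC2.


64 → 100 (R)
BF → 191 (G)
C2 → 194 (B)
= RGB(100, 191, 194)


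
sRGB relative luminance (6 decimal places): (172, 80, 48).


Linearize each channel (sRGB transfer function): c = v/255; c_lin = c/12.92 if c ≤ 0.04045, else ((c+0.055)/1.055)^2.4
  R: 172/255 ≈ 0.674510 > 0.04045 → ((0.674510+0.055)/1.055)^2.4 ≈ 0.412543
  G: 80/255 ≈ 0.313725 > 0.04045 → ((0.313725+0.055)/1.055)^2.4 ≈ 0.080220
  B: 48/255 ≈ 0.188235 > 0.04045 → ((0.188235+0.055)/1.055)^2.4 ≈ 0.029557
R_lin = 0.412543, G_lin = 0.080220, B_lin = 0.029557
L = 0.2126×R + 0.7152×G + 0.0722×B
L = 0.2126×0.412543 + 0.7152×0.080220 + 0.0722×0.029557
L ≈ 0.147214


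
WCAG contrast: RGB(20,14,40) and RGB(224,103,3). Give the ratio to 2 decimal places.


Linearize each sRGB channel c=v/255: c/12.92 if c ≤ 0.04045 else ((c+0.055)/1.055)^2.4
L = 0.2126×R_lin + 0.7152×G_lin + 0.0722×B_lin
Color 1 (20,14,40):
  R=20: 20/255≈0.0784 > 0.04045 → ((0.0784+0.055)/1.055)^2.4 ≈ 0.00700
  G=14: 14/255≈0.0549 > 0.04045 → ((0.0549+0.055)/1.055)^2.4 ≈ 0.00439
  B=40: 40/255≈0.1569 > 0.04045 → ((0.1569+0.055)/1.055)^2.4 ≈ 0.02122
  L1 = 0.2126×0.00700 + 0.7152×0.00439 + 0.0722×0.02122 ≈ 0.00616
Color 2 (224,103,3):
  R=224: 224/255≈0.8784 > 0.04045 → ((0.8784+0.055)/1.055)^2.4 ≈ 0.74540
  G=103: 103/255≈0.4039 > 0.04045 → ((0.4039+0.055)/1.055)^2.4 ≈ 0.13563
  B=3: 3/255≈0.0118 ≤ 0.04045 → 0.0118/12.92 ≈ 0.00091
  L2 = 0.2126×0.74540 + 0.7152×0.13563 + 0.0722×0.00091 ≈ 0.25554
Lighter = 0.25554, Darker = 0.00616
Ratio = (L_lighter + 0.05) / (L_darker + 0.05)
Ratio = (0.25554 + 0.05) / (0.00616 + 0.05) = 0.30554 / 0.05616 ≈ 5.4406
Ratio ≈ 5.44:1


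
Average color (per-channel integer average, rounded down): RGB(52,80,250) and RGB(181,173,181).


Midpoint: each channel = ⌊(C₁+C₂)/2⌋
R: ⌊(52+181)/2⌋ = 116
G: ⌊(80+173)/2⌋ = 126
B: ⌊(250+181)/2⌋ = 215
= RGB(116, 126, 215)


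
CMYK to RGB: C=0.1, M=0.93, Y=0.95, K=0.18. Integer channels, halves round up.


R = 255 × (1-C) × (1-K) = 255 × 0.90 × 0.82 = 188.19 → 188
G = 255 × (1-M) × (1-K) = 255 × 0.07 × 0.82 = 14.637 → 15
B = 255 × (1-Y) × (1-K) = 255 × 0.05 × 0.82 = 10.455 → 10
= RGB(188, 15, 10)


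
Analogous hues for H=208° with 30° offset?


Base hue: 208°
Left analog: (208 - 30) mod 360 = 178°
Right analog: (208 + 30) mod 360 = 238°
Analogous hues = 178° and 238°


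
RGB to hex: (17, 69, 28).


R = 17 → 11 (hex)
G = 69 → 45 (hex)
B = 28 → 1C (hex)
Hex = #11451C


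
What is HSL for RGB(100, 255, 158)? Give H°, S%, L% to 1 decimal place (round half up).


Normalize: R'=100/255≈0.3922, G'=255/255≈1.0000, B'=158/255≈0.6196
Max=255/255, Min=100/255, Δ=Max-Min=155/255
L = (Max+Min)/2 = (255+100)/510 = 355/510 = 0.69607… → L = 69.6%
L > 0.5 → S = Δ/(2-Max-Min) = 155/(510-255-100) = 155/155 = 1 → S = 100.0%
(the 1/255 factors cancel in S and H, so raw channel differences can be used)
Max is G' → H = 60 × ((B-R)/Δ + 2) = 60 × ((158-100)/155 + 2)
  58/155 + 2 = 0.3741… + 2 = 2.3741…
  H = 60 × 2.3741… = 142.451…° → H = 142.5°
= HSL(142.5°, 100.0%, 69.6%)


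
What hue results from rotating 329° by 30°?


New hue = (H + rotation) mod 360
New hue = (329 + 30) mod 360
= 359 mod 360
= 359°


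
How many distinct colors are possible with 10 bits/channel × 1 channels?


Total bits = 10 bits/channel × 1 channels = 10 bits
Distinct colors = 2^10
= 1,024 colors


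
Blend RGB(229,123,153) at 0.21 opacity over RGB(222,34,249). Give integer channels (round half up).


C = α×F + (1-α)×B, with 1-α = 0.79
R: 0.21×229 + 0.79×222 = 48.09 + 175.38 = 223.47 → 223
G: 0.21×123 + 0.79×34 = 25.83 + 26.86 = 52.69 → 53
B: 0.21×153 + 0.79×249 = 32.13 + 196.71 = 228.84 → 229
= RGB(223, 53, 229)


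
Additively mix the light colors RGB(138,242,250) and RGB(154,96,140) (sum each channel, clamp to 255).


Additive: each channel = min(255, C₁+C₂)
R: 138+154 = 292 → 255
G: 242+96 = 338 → 255
B: 250+140 = 390 → 255
= RGB(255, 255, 255)


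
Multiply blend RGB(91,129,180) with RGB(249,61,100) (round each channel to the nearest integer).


Multiply: C = A×B/255, rounded to nearest integer
R: 91×249/255 = 22659/255 ≈ 88.859 → 89
G: 129×61/255 = 7869/255 ≈ 30.859 → 31
B: 180×100/255 = 18000/255 ≈ 70.588 → 71
= RGB(89, 31, 71)


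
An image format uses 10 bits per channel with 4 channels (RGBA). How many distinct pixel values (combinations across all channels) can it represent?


Total bits = 10 bits/channel × 4 channels = 40 bits
Distinct pixel values = 2^40
= 1,099,511,627,776 pixel values
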